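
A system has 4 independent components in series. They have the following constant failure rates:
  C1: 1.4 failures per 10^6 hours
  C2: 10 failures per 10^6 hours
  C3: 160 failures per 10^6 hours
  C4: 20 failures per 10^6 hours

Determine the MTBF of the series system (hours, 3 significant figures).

5220

Series of exponential components: λ_sys = Σ λ_i
λ_sys = 0.0000014 + 0.000010 + 0.00016 + 0.000020 = 1.9140e-04 /h
MTBF = 1 / λ_sys = 5220 h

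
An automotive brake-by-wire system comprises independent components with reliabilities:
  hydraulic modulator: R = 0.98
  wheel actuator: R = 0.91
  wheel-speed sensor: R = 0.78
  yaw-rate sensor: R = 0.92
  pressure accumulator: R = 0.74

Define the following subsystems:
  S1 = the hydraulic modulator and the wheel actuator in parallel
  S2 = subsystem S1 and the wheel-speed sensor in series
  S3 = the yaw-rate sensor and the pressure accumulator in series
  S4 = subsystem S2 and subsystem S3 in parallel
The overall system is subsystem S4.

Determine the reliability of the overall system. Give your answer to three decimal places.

0.929

Parallel (hydraulic modulator and wheel actuator): 1 − (1 − 0.98000)(1 − 0.91000) = 0.99820
Series ([0.99820] and wheel-speed sensor): 0.99820 × 0.78000 = 0.77860
Series (yaw-rate sensor and pressure accumulator): 0.92000 × 0.74000 = 0.68080
Parallel ([0.77860] and [0.68080]): 1 − (1 − 0.77860)(1 − 0.68080) = 0.929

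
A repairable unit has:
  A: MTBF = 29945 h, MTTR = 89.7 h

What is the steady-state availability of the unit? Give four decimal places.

A(A) = MTBF/(MTBF+MTTR) = 29945/(29945+89.7) = 0.9970

0.9970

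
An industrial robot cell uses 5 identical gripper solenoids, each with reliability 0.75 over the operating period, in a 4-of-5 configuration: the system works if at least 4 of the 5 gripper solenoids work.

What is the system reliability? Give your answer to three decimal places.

R = Σ_{i=4}^{5} C(5,i) p^i (1−p)^{5−i} with p = 0.75
C(5,4)·0.75^4·0.25^1 = 0.39551
C(5,5)·0.75^5·0.25^0 = 0.23730
Sum = 0.633

0.633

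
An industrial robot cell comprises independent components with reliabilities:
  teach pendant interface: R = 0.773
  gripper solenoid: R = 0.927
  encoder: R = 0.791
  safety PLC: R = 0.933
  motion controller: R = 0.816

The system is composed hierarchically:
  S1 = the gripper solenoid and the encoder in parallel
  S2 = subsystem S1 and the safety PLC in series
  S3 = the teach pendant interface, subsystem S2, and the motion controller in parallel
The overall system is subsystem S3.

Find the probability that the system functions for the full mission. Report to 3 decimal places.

0.997

Parallel (gripper solenoid and encoder): 1 − (1 − 0.92700)(1 − 0.79100) = 0.98474
Series ([0.98474] and safety PLC): 0.98474 × 0.93300 = 0.91876
Parallel (teach pendant interface, [0.91876], and motion controller): 1 − (1 − 0.77300)(1 − 0.91876)(1 − 0.81600) = 0.997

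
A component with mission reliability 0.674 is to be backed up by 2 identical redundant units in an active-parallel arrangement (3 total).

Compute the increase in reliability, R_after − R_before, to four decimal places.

R_before = 0.674
R_after = 1 − (1 − 0.674)^3 = 0.9654
ΔR = 0.9654 − 0.674 = 0.2914

0.2914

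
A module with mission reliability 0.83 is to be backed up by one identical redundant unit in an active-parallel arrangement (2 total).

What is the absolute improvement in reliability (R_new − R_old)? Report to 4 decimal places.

R_before = 0.83
R_after = 1 − (1 − 0.83)^2 = 0.9711
ΔR = 0.9711 − 0.83 = 0.1411

0.1411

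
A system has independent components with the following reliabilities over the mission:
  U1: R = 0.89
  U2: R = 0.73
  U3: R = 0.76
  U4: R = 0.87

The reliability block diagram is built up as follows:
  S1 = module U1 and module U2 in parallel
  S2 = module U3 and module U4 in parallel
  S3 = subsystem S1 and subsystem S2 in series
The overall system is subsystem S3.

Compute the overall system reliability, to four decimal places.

0.9400

Parallel (U1 and U2): 1 − (1 − 0.890000)(1 − 0.730000) = 0.970300
Parallel (U3 and U4): 1 − (1 − 0.760000)(1 − 0.870000) = 0.968800
Series ([0.970300] and [0.968800]): 0.970300 × 0.968800 = 0.9400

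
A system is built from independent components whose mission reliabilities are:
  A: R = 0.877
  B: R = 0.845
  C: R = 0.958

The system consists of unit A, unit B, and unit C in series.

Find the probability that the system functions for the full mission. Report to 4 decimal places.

0.7099

Series (A, B, and C): 0.877000 × 0.845000 × 0.958000 = 0.7099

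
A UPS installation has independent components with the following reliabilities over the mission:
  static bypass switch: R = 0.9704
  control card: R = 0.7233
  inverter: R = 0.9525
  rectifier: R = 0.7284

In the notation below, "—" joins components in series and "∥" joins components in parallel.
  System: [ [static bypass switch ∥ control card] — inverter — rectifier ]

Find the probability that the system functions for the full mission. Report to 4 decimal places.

Parallel (static bypass switch and control card): 1 − (1 − 0.970400)(1 − 0.723300) = 0.991810
Series ([0.991810], inverter, and rectifier): 0.991810 × 0.952500 × 0.728400 = 0.6881

0.6881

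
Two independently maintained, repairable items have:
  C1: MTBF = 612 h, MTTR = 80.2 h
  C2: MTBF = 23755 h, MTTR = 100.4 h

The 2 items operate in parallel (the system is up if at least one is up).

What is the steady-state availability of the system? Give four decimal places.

A(C1) = MTBF/(MTBF+MTTR) = 612/(612+80.2) = 0.884138
A(C2) = MTBF/(MTBF+MTTR) = 23755/(23755+100.4) = 0.995791
Parallel availability: 1 − (1 − 0.884138)(1 − 0.995791) = 0.9995

0.9995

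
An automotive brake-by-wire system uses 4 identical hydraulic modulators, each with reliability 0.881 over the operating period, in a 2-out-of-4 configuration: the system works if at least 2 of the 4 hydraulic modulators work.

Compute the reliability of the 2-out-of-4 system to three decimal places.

R = Σ_{i=2}^{4} C(4,i) p^i (1−p)^{4−i} with p = 0.881
C(4,2)·0.881^2·0.119^2 = 0.06595
C(4,3)·0.881^3·0.119^1 = 0.32549
C(4,4)·0.881^4·0.119^0 = 0.60243
Sum = 0.994

0.994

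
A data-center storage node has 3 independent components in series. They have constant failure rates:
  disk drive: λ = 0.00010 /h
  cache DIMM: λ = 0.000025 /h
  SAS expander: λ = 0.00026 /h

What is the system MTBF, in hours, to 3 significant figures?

Series of exponential components: λ_sys = Σ λ_i
λ_sys = 0.00010 + 0.000025 + 0.00026 = 3.8500e-04 /h
MTBF = 1 / λ_sys = 2600 h

2600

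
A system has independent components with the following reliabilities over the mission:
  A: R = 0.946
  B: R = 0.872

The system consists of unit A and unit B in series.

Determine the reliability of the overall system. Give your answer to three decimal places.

Series (A and B): 0.94600 × 0.87200 = 0.825

0.825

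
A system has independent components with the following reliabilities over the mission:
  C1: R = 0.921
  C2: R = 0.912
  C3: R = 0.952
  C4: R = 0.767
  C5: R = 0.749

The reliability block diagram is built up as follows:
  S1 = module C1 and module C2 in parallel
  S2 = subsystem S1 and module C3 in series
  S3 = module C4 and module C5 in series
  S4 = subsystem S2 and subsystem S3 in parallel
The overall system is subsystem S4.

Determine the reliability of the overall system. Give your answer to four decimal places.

0.9768

Parallel (C1 and C2): 1 − (1 − 0.921000)(1 − 0.912000) = 0.993048
Series ([0.993048] and C3): 0.993048 × 0.952000 = 0.945382
Series (C4 and C5): 0.767000 × 0.749000 = 0.574483
Parallel ([0.945382] and [0.574483]): 1 − (1 − 0.945382)(1 − 0.574483) = 0.9768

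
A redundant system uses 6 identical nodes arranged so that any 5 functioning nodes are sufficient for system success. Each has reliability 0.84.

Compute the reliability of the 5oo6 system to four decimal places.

R = Σ_{i=5}^{6} C(6,i) p^i (1−p)^{6−i} with p = 0.84
C(6,5)·0.84^5·0.16^1 = 0.401483
C(6,6)·0.84^6·0.16^0 = 0.351298
Sum = 0.7528

0.7528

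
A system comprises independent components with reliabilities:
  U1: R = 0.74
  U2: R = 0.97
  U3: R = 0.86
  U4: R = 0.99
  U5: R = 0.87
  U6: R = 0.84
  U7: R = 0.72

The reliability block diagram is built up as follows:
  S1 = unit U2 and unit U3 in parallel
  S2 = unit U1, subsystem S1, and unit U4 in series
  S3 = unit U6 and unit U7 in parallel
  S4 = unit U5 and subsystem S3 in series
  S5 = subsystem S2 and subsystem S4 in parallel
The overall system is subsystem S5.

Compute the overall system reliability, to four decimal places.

0.9543

Parallel (U2 and U3): 1 − (1 − 0.970000)(1 − 0.860000) = 0.995800
Series (U1, [0.995800], and U4): 0.740000 × 0.995800 × 0.990000 = 0.729523
Parallel (U6 and U7): 1 − (1 − 0.840000)(1 − 0.720000) = 0.955200
Series (U5 and [0.955200]): 0.870000 × 0.955200 = 0.831024
Parallel ([0.729523] and [0.831024]): 1 − (1 − 0.729523)(1 − 0.831024) = 0.9543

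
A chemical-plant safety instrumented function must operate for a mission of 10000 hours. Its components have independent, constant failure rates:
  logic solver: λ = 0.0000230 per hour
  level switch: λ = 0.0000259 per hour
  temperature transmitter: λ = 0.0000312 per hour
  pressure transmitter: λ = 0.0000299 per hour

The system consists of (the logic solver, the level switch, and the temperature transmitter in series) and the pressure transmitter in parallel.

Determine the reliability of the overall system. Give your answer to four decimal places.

0.8576

R(logic solver) = exp(−0.0000230 × 10000) = 0.794534
R(level switch) = exp(−0.0000259 × 10000) = 0.771823
R(temperature transmitter) = exp(−0.0000312 × 10000) = 0.731982
R(pressure transmitter) = exp(−0.0000299 × 10000) = 0.741559
Series (logic solver, level switch, and temperature transmitter): 0.794534 × 0.771823 × 0.731982 = 0.448880
Parallel ([0.448880] and pressure transmitter): 1 − (1 − 0.448880)(1 − 0.741559) = 0.8576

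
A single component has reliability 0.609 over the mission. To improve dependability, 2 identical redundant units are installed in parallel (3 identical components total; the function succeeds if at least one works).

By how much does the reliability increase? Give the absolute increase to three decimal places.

0.331

R_before = 0.609
R_after = 1 − (1 − 0.609)^3 = 0.940
ΔR = 0.940 − 0.609 = 0.331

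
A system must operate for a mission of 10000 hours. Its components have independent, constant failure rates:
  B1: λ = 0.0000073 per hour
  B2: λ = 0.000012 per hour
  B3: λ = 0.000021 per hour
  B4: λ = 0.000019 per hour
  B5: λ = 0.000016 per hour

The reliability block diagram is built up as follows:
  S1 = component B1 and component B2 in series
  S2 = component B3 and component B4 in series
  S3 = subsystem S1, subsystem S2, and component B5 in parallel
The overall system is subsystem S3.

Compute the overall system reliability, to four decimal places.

0.9914

R(B1) = exp(−0.0000073 × 10000) = 0.929601
R(B2) = exp(−0.000012 × 10000) = 0.886920
R(B3) = exp(−0.000021 × 10000) = 0.810584
R(B4) = exp(−0.000019 × 10000) = 0.826959
R(B5) = exp(−0.000016 × 10000) = 0.852144
Series (B1 and B2): 0.929601 × 0.886920 = 0.824482
Series (B3 and B4): 0.810584 × 0.826959 = 0.670320
Parallel ([0.824482], [0.670320], and B5): 1 − (1 − 0.824482)(1 − 0.670320)(1 − 0.852144) = 0.9914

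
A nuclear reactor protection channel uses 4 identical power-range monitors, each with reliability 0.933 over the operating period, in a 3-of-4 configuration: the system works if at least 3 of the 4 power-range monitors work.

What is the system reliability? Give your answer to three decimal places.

R = Σ_{i=3}^{4} C(4,i) p^i (1−p)^{4−i} with p = 0.933
C(4,3)·0.933^3·0.067^1 = 0.21766
C(4,4)·0.933^4·0.067^0 = 0.75775
Sum = 0.975

0.975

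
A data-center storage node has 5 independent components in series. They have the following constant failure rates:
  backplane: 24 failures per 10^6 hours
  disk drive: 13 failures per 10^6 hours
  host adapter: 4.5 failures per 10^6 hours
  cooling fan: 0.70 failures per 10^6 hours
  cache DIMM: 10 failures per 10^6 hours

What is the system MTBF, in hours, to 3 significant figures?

19200

Series of exponential components: λ_sys = Σ λ_i
λ_sys = 0.000024 + 0.000013 + 0.0000045 + 0.00000070 + 0.000010 = 5.2200e-05 /h
MTBF = 1 / λ_sys = 19200 h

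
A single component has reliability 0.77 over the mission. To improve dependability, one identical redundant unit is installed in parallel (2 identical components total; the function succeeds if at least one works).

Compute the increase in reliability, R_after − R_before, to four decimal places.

0.1771

R_before = 0.77
R_after = 1 − (1 − 0.77)^2 = 0.9471
ΔR = 0.9471 − 0.77 = 0.1771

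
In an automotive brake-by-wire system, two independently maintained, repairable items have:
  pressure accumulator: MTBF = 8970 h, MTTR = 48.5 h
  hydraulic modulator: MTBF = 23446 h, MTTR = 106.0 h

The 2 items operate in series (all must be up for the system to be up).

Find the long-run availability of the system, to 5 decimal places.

A(pressure accumulator) = MTBF/(MTBF+MTTR) = 8970/(8970+48.5) = 0.994622
A(hydraulic modulator) = MTBF/(MTBF+MTTR) = 23446/(23446+106.0) = 0.995499
Series availability: 0.994622 × 0.995499 = 0.99015

0.99015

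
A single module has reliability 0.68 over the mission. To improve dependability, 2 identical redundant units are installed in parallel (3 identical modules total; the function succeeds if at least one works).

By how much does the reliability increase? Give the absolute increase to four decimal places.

0.2872

R_before = 0.68
R_after = 1 − (1 − 0.68)^3 = 0.9672
ΔR = 0.9672 − 0.68 = 0.2872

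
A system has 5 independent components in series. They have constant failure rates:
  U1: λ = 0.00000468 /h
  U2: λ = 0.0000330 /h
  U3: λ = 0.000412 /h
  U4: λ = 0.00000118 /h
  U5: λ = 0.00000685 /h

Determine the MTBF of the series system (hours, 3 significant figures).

Series of exponential components: λ_sys = Σ λ_i
λ_sys = 0.00000468 + 0.0000330 + 0.000412 + 0.00000118 + 0.00000685 = 4.5771e-04 /h
MTBF = 1 / λ_sys = 2180 h

2180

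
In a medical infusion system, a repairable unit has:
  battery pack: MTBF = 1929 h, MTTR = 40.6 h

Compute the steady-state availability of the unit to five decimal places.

0.97939

A(battery pack) = MTBF/(MTBF+MTTR) = 1929/(1929+40.6) = 0.97939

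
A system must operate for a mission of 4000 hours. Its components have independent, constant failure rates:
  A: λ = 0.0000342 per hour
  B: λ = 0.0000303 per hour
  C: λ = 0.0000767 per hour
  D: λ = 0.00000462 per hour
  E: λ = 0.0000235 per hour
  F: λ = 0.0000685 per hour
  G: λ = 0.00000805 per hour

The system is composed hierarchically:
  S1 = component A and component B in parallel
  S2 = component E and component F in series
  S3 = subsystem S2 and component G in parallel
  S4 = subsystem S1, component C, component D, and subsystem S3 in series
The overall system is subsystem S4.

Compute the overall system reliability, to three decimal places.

0.705

R(A) = exp(−0.0000342 × 4000) = 0.87214
R(B) = exp(−0.0000303 × 4000) = 0.88586
R(C) = exp(−0.0000767 × 4000) = 0.73580
R(D) = exp(−0.00000462 × 4000) = 0.98169
R(E) = exp(−0.0000235 × 4000) = 0.91028
R(F) = exp(−0.0000685 × 4000) = 0.76033
R(G) = exp(−0.00000805 × 4000) = 0.96831
Parallel (A and B): 1 − (1 − 0.87214)(1 − 0.88586) = 0.98541
Series (E and F): 0.91028 × 0.76033 = 0.69211
Parallel ([0.69211] and G): 1 − (1 − 0.69211)(1 − 0.96831) = 0.99024
Series ([0.98541], C, D, and [0.99024]): 0.98541 × 0.73580 × 0.98169 × 0.99024 = 0.705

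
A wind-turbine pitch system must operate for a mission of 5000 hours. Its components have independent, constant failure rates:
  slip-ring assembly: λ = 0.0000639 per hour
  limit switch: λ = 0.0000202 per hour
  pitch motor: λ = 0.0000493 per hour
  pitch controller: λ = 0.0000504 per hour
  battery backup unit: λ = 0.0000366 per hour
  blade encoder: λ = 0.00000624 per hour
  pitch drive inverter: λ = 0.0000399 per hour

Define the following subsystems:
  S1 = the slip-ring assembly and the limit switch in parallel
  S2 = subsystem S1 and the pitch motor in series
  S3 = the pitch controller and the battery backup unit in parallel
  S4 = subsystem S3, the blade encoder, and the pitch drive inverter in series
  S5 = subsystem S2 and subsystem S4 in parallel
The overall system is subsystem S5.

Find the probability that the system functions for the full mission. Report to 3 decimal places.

R(slip-ring assembly) = exp(−0.0000639 × 5000) = 0.72651
R(limit switch) = exp(−0.0000202 × 5000) = 0.90393
R(pitch motor) = exp(−0.0000493 × 5000) = 0.78153
R(pitch controller) = exp(−0.0000504 × 5000) = 0.77724
R(battery backup unit) = exp(−0.0000366 × 5000) = 0.83277
R(blade encoder) = exp(−0.00000624 × 5000) = 0.96928
R(pitch drive inverter) = exp(−0.0000399 × 5000) = 0.81914
Parallel (slip-ring assembly and limit switch): 1 − (1 − 0.72651)(1 − 0.90393) = 0.97373
Series ([0.97373] and pitch motor): 0.97373 × 0.78153 = 0.76100
Parallel (pitch controller and battery backup unit): 1 − (1 − 0.77724)(1 − 0.83277) = 0.96275
Series ([0.96275], blade encoder, and pitch drive inverter): 0.96275 × 0.96928 × 0.81914 = 0.76440
Parallel ([0.76100] and [0.76440]): 1 − (1 − 0.76100)(1 − 0.76440) = 0.944

0.944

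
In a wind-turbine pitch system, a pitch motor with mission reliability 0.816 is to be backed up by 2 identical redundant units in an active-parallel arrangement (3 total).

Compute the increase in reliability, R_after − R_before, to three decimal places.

R_before = 0.816
R_after = 1 − (1 − 0.816)^3 = 0.994
ΔR = 0.994 − 0.816 = 0.178

0.178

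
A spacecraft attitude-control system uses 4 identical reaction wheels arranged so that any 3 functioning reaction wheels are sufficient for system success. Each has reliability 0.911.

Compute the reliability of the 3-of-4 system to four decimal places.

R = Σ_{i=3}^{4} C(4,i) p^i (1−p)^{4−i} with p = 0.911
C(4,3)·0.911^3·0.089^1 = 0.269157
C(4,4)·0.911^4·0.089^0 = 0.688769
Sum = 0.9579

0.9579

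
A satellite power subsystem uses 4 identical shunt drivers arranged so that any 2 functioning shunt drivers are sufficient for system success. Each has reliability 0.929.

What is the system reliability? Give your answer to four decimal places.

R = Σ_{i=2}^{4} C(4,i) p^i (1−p)^{4−i} with p = 0.929
C(4,2)·0.929^2·0.071^2 = 0.026104
C(4,3)·0.929^3·0.071^1 = 0.227701
C(4,4)·0.929^4·0.071^0 = 0.744840
Sum = 0.9986

0.9986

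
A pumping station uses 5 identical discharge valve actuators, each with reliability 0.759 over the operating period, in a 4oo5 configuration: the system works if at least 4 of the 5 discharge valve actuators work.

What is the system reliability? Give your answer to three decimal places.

0.652

R = Σ_{i=4}^{5} C(5,i) p^i (1−p)^{5−i} with p = 0.759
C(5,4)·0.759^4·0.241^1 = 0.39990
C(5,5)·0.759^5·0.241^0 = 0.25189
Sum = 0.652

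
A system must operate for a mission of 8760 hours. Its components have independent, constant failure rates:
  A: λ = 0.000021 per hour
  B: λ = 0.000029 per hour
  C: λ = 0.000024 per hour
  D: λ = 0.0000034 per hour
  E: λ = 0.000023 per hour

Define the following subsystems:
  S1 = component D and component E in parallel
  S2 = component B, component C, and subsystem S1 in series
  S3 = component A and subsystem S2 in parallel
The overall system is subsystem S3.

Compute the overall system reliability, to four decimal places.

R(A) = exp(−0.000021 × 8760) = 0.831969
R(B) = exp(−0.000029 × 8760) = 0.775661
R(C) = exp(−0.000024 × 8760) = 0.810390
R(D) = exp(−0.0000034 × 8760) = 0.970655
R(E) = exp(−0.000023 × 8760) = 0.817520
Parallel (D and E): 1 − (1 − 0.970655)(1 − 0.817520) = 0.994645
Series (B, C, and [0.994645]): 0.775661 × 0.810390 × 0.994645 = 0.625222
Parallel (A and [0.625222]): 1 − (1 − 0.831969)(1 − 0.625222) = 0.9370

0.9370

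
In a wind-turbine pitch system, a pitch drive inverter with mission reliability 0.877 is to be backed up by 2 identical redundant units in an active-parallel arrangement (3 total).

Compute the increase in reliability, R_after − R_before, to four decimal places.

R_before = 0.877
R_after = 1 − (1 − 0.877)^3 = 0.9981
ΔR = 0.9981 − 0.877 = 0.1211

0.1211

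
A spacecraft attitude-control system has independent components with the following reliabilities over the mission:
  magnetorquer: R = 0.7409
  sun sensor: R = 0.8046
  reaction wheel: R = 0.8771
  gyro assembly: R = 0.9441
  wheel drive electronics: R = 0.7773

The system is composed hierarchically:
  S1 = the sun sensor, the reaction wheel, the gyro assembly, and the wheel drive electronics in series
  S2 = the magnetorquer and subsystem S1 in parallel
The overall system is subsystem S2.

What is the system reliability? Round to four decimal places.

Series (sun sensor, reaction wheel, gyro assembly, and wheel drive electronics): 0.804600 × 0.877100 × 0.944100 × 0.777300 = 0.517888
Parallel (magnetorquer and [0.517888]): 1 − (1 − 0.740900)(1 − 0.517888) = 0.8751

0.8751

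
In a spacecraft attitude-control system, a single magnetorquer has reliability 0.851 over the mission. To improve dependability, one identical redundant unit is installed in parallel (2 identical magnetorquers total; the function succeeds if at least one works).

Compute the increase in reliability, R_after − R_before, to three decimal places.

0.127

R_before = 0.851
R_after = 1 − (1 − 0.851)^2 = 0.978
ΔR = 0.978 − 0.851 = 0.127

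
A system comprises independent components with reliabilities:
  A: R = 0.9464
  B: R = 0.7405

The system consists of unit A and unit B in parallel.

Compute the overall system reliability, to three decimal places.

0.986

Parallel (A and B): 1 − (1 − 0.94640)(1 − 0.74050) = 0.986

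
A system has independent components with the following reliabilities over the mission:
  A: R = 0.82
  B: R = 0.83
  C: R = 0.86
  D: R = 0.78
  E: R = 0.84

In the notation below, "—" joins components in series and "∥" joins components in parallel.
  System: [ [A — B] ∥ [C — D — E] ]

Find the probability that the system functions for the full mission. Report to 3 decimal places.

Series (A and B): 0.82000 × 0.83000 = 0.68060
Series (C, D, and E): 0.86000 × 0.78000 × 0.84000 = 0.56347
Parallel ([0.68060] and [0.56347]): 1 − (1 − 0.68060)(1 − 0.56347) = 0.861

0.861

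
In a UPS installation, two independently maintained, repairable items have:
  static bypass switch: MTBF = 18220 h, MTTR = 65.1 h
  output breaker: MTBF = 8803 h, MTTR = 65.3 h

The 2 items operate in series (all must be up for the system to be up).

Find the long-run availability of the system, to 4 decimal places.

A(static bypass switch) = MTBF/(MTBF+MTTR) = 18220/(18220+65.1) = 0.996440
A(output breaker) = MTBF/(MTBF+MTTR) = 8803/(8803+65.3) = 0.992637
Series availability: 0.996440 × 0.992637 = 0.9891

0.9891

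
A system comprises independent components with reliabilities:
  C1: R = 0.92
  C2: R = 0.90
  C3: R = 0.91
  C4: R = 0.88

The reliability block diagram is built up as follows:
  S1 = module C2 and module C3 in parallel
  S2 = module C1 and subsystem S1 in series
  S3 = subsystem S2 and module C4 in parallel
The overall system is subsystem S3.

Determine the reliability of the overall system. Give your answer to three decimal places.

0.989

Parallel (C2 and C3): 1 − (1 − 0.90000)(1 − 0.91000) = 0.99100
Series (C1 and [0.99100]): 0.92000 × 0.99100 = 0.91172
Parallel ([0.91172] and C4): 1 − (1 − 0.91172)(1 − 0.88000) = 0.989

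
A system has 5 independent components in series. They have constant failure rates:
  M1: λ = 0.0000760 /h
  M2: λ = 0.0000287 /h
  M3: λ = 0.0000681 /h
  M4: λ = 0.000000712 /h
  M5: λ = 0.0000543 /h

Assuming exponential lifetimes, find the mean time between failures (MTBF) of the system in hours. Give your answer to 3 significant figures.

Series of exponential components: λ_sys = Σ λ_i
λ_sys = 0.0000760 + 0.0000287 + 0.0000681 + 0.000000712 + 0.0000543 = 2.2781e-04 /h
MTBF = 1 / λ_sys = 4390 h

4390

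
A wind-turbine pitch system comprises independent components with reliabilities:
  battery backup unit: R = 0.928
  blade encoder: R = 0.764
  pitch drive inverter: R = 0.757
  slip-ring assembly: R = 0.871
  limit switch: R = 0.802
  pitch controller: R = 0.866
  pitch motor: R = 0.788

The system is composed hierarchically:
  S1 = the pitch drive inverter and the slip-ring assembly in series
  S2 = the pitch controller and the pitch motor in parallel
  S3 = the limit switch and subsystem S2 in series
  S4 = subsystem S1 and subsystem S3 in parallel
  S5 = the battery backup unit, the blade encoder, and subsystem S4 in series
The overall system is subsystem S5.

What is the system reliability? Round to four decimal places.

Series (pitch drive inverter and slip-ring assembly): 0.757000 × 0.871000 = 0.659347
Parallel (pitch controller and pitch motor): 1 − (1 − 0.866000)(1 − 0.788000) = 0.971592
Series (limit switch and [0.971592]): 0.802000 × 0.971592 = 0.779217
Parallel ([0.659347] and [0.779217]): 1 − (1 − 0.659347)(1 − 0.779217) = 0.924790
Series (battery backup unit, blade encoder, and [0.924790]): 0.928000 × 0.764000 × 0.924790 = 0.6557

0.6557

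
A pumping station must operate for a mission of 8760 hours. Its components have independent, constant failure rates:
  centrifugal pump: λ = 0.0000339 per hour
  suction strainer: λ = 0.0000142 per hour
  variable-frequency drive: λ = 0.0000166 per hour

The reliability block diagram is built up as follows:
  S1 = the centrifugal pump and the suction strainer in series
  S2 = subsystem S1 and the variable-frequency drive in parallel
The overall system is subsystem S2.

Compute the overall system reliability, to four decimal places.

R(centrifugal pump) = exp(−0.0000339 × 8760) = 0.743071
R(suction strainer) = exp(−0.0000142 × 8760) = 0.883034
R(variable-frequency drive) = exp(−0.0000166 × 8760) = 0.864663
Series (centrifugal pump and suction strainer): 0.743071 × 0.883034 = 0.656157
Parallel ([0.656157] and variable-frequency drive): 1 − (1 − 0.656157)(1 − 0.864663) = 0.9535

0.9535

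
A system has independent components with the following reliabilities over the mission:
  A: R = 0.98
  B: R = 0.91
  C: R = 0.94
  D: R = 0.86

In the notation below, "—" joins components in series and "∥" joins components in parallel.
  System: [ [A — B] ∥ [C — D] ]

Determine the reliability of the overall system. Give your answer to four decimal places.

0.9793

Series (A and B): 0.980000 × 0.910000 = 0.891800
Series (C and D): 0.940000 × 0.860000 = 0.808400
Parallel ([0.891800] and [0.808400]): 1 − (1 − 0.891800)(1 − 0.808400) = 0.9793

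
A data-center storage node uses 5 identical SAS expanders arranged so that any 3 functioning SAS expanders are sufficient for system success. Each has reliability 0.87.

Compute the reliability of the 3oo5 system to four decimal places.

R = Σ_{i=3}^{5} C(5,i) p^i (1−p)^{5−i} with p = 0.87
C(5,3)·0.87^3·0.13^2 = 0.111287
C(5,4)·0.87^4·0.13^1 = 0.372383
C(5,5)·0.87^5·0.13^0 = 0.498421
Sum = 0.9821

0.9821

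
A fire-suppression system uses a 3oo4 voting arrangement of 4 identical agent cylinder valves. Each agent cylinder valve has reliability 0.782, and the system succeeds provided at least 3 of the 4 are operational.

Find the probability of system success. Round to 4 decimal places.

0.7910

R = Σ_{i=3}^{4} C(4,i) p^i (1−p)^{4−i} with p = 0.782
C(4,3)·0.782^3·0.218^1 = 0.417001
C(4,4)·0.782^4·0.218^0 = 0.373962
Sum = 0.7910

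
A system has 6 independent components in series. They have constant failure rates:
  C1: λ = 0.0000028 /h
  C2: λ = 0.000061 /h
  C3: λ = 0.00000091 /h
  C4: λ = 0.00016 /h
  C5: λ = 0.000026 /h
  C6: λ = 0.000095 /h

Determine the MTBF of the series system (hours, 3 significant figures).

Series of exponential components: λ_sys = Σ λ_i
λ_sys = 0.0000028 + 0.000061 + 0.00000091 + 0.00016 + 0.000026 + 0.000095 = 3.4571e-04 /h
MTBF = 1 / λ_sys = 2890 h

2890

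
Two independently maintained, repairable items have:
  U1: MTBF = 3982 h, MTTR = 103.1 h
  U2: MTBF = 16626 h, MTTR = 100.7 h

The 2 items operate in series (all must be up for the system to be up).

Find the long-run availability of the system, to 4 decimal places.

0.9689

A(U1) = MTBF/(MTBF+MTTR) = 3982/(3982+103.1) = 0.974762
A(U2) = MTBF/(MTBF+MTTR) = 16626/(16626+100.7) = 0.993980
Series availability: 0.974762 × 0.993980 = 0.9689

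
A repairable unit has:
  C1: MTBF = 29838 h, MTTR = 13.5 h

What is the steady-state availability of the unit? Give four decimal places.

0.9995

A(C1) = MTBF/(MTBF+MTTR) = 29838/(29838+13.5) = 0.9995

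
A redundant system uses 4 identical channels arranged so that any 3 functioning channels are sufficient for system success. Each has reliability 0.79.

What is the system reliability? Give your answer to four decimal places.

R = Σ_{i=3}^{4} C(4,i) p^i (1−p)^{4−i} with p = 0.79
C(4,3)·0.79^3·0.21^1 = 0.414153
C(4,4)·0.79^4·0.21^0 = 0.389501
Sum = 0.8037

0.8037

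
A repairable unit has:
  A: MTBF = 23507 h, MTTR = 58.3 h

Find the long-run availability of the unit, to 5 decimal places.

A(A) = MTBF/(MTBF+MTTR) = 23507/(23507+58.3) = 0.99753

0.99753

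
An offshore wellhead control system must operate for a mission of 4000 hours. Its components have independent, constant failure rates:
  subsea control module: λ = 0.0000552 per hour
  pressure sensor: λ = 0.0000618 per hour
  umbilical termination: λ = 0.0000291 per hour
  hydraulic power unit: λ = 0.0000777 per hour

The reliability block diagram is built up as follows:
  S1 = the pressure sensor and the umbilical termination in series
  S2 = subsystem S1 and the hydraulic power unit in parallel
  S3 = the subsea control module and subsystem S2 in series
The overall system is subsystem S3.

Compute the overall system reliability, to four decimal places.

0.7366

R(subsea control module) = exp(−0.0000552 × 4000) = 0.801877
R(pressure sensor) = exp(−0.0000618 × 4000) = 0.780984
R(umbilical termination) = exp(−0.0000291 × 4000) = 0.890119
R(hydraulic power unit) = exp(−0.0000777 × 4000) = 0.732860
Series (pressure sensor and umbilical termination): 0.780984 × 0.890119 = 0.695169
Parallel ([0.695169] and hydraulic power unit): 1 − (1 − 0.695169)(1 − 0.732860) = 0.918567
Series (subsea control module and [0.918567]): 0.801877 × 0.918567 = 0.7366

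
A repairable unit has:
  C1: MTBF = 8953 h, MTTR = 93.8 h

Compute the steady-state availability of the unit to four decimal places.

A(C1) = MTBF/(MTBF+MTTR) = 8953/(8953+93.8) = 0.9896

0.9896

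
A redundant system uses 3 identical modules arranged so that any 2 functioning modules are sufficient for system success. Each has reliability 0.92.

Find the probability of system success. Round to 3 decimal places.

R = Σ_{i=2}^{3} C(3,i) p^i (1−p)^{3−i} with p = 0.92
C(3,2)·0.92^2·0.08^1 = 0.20314
C(3,3)·0.92^3·0.08^0 = 0.77869
Sum = 0.982

0.982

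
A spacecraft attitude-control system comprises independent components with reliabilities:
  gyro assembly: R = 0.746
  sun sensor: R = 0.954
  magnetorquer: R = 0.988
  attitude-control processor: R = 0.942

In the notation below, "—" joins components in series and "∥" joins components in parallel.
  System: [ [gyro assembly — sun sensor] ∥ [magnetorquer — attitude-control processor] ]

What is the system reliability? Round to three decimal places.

Series (gyro assembly and sun sensor): 0.74600 × 0.95400 = 0.71168
Series (magnetorquer and attitude-control processor): 0.98800 × 0.94200 = 0.93070
Parallel ([0.71168] and [0.93070]): 1 − (1 − 0.71168)(1 − 0.93070) = 0.980

0.980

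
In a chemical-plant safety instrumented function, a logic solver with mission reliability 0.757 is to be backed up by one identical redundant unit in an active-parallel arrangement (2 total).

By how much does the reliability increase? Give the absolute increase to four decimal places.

R_before = 0.757
R_after = 1 − (1 − 0.757)^2 = 0.9410
ΔR = 0.9410 − 0.757 = 0.1840

0.1840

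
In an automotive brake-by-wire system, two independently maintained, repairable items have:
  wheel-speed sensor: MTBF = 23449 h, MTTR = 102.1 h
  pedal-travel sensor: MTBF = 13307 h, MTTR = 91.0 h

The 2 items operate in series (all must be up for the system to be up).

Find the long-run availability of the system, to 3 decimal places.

0.989

A(wheel-speed sensor) = MTBF/(MTBF+MTTR) = 23449/(23449+102.1) = 0.995665
A(pedal-travel sensor) = MTBF/(MTBF+MTTR) = 13307/(13307+91.0) = 0.993208
Series availability: 0.995665 × 0.993208 = 0.989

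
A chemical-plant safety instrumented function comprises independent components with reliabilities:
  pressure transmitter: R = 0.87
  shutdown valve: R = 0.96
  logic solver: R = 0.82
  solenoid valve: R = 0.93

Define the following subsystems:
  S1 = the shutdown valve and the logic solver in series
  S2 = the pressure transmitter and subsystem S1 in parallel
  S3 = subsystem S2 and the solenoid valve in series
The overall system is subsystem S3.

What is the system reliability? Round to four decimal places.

0.9043

Series (shutdown valve and logic solver): 0.960000 × 0.820000 = 0.787200
Parallel (pressure transmitter and [0.787200]): 1 − (1 − 0.870000)(1 − 0.787200) = 0.972336
Series ([0.972336] and solenoid valve): 0.972336 × 0.930000 = 0.9043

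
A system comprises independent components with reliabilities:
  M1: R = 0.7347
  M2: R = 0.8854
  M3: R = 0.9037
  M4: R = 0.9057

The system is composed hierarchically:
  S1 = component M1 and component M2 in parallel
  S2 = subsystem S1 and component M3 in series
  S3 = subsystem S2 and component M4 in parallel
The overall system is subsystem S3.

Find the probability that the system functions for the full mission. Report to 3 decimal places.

Parallel (M1 and M2): 1 − (1 − 0.73470)(1 − 0.88540) = 0.96960
Series ([0.96960] and M3): 0.96960 × 0.90370 = 0.87623
Parallel ([0.87623] and M4): 1 − (1 − 0.87623)(1 − 0.90570) = 0.988

0.988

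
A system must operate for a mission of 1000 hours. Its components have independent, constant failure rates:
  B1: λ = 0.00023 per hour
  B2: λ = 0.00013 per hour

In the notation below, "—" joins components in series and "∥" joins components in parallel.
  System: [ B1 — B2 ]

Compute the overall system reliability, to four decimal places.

0.6977

R(B1) = exp(−0.00023 × 1000) = 0.794534
R(B2) = exp(−0.00013 × 1000) = 0.878095
Series (B1 and B2): 0.794534 × 0.878095 = 0.6977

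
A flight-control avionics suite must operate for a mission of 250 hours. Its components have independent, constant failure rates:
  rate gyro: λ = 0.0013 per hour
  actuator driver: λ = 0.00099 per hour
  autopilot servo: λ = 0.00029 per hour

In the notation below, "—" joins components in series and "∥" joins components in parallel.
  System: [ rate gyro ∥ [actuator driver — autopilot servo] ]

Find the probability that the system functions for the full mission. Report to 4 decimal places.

R(rate gyro) = exp(−0.0013 × 250) = 0.722527
R(actuator driver) = exp(−0.00099 × 250) = 0.780750
R(autopilot servo) = exp(−0.00029 × 250) = 0.930066
Series (actuator driver and autopilot servo): 0.780750 × 0.930066 = 0.726149
Parallel (rate gyro and [0.726149]): 1 − (1 − 0.722527)(1 − 0.726149) = 0.9240

0.9240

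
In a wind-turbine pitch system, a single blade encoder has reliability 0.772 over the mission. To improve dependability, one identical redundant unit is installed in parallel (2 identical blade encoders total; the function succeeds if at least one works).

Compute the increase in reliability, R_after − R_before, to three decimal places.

0.176

R_before = 0.772
R_after = 1 − (1 − 0.772)^2 = 0.948
ΔR = 0.948 − 0.772 = 0.176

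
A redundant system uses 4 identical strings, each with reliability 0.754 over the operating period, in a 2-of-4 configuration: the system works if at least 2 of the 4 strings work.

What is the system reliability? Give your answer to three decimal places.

0.951

R = Σ_{i=2}^{4} C(4,i) p^i (1−p)^{4−i} with p = 0.754
C(4,2)·0.754^2·0.246^2 = 0.20643
C(4,3)·0.754^3·0.246^1 = 0.42180
C(4,4)·0.754^4·0.246^0 = 0.32321
Sum = 0.951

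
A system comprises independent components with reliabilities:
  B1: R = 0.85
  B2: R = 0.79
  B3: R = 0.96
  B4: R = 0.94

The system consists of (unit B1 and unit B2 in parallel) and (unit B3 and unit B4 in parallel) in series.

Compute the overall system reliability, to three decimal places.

Parallel (B1 and B2): 1 − (1 − 0.85000)(1 − 0.79000) = 0.96850
Parallel (B3 and B4): 1 − (1 − 0.96000)(1 − 0.94000) = 0.99760
Series ([0.96850] and [0.99760]): 0.96850 × 0.99760 = 0.966

0.966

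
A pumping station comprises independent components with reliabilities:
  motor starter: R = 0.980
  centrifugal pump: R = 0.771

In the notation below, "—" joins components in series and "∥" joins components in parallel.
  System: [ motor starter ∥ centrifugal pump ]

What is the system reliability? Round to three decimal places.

0.995

Parallel (motor starter and centrifugal pump): 1 − (1 − 0.98000)(1 − 0.77100) = 0.995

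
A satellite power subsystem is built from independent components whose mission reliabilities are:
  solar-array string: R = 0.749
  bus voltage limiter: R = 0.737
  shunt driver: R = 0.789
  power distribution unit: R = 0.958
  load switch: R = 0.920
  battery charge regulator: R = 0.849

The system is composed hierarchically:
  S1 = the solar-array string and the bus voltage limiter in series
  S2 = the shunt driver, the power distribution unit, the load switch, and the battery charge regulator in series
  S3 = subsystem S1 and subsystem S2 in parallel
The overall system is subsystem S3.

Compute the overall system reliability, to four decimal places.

Series (solar-array string and bus voltage limiter): 0.749000 × 0.737000 = 0.552013
Series (shunt driver, power distribution unit, load switch, and battery charge regulator): 0.789000 × 0.958000 × 0.920000 × 0.849000 = 0.590389
Parallel ([0.552013] and [0.590389]): 1 − (1 − 0.552013)(1 − 0.590389) = 0.8165

0.8165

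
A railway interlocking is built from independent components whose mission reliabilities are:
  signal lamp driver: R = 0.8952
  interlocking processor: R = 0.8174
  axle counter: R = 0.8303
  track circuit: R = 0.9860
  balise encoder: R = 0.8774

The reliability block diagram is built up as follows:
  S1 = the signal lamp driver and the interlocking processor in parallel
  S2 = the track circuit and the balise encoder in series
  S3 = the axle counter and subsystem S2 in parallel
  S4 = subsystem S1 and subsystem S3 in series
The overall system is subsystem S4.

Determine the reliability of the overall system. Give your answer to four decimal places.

Parallel (signal lamp driver and interlocking processor): 1 − (1 − 0.895200)(1 − 0.817400) = 0.980864
Series (track circuit and balise encoder): 0.986000 × 0.877400 = 0.865116
Parallel (axle counter and [0.865116]): 1 − (1 − 0.830300)(1 − 0.865116) = 0.977110
Series ([0.980864] and [0.977110]): 0.980864 × 0.977110 = 0.9584

0.9584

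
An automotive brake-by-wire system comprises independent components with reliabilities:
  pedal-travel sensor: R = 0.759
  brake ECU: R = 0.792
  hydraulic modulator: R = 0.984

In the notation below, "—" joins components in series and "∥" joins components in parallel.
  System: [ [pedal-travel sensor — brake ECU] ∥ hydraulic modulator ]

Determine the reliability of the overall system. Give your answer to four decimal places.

Series (pedal-travel sensor and brake ECU): 0.759000 × 0.792000 = 0.601128
Parallel ([0.601128] and hydraulic modulator): 1 − (1 − 0.601128)(1 − 0.984000) = 0.9936

0.9936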